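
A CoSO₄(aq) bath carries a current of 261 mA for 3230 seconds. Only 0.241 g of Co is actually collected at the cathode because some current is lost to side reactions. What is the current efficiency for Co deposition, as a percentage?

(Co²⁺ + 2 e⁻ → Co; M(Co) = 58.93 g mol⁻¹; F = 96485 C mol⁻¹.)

93.6 %

Q = I·t = 0.2610 × 3230.0 = 843.0 C; n(e⁻) = 843.0/96485 = 0.008737 mol.
Theoretical n(Co) = n(e⁻)/2 = 0.004369 mol, i.e. m_theo = 0.004369 × 58.93 = 0.2574 g.
Efficiency = m_actual / m_theo = 0.241 / 0.2574 = 93.6 %.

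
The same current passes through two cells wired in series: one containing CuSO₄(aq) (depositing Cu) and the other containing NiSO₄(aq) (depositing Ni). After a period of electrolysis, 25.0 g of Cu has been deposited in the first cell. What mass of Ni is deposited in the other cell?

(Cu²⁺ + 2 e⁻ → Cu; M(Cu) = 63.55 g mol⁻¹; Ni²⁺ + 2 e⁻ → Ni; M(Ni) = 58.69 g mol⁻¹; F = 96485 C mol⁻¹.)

23.1 g

n(Cu) = 25.0 / 63.55 = 0.3934 mol.
Since Cu²⁺ + 2 e⁻ → Cu, n(e⁻) passed = 2 × 0.3934 = 0.7868 mol.
Cells in series carry the same charge, so the same 0.7868 mol of electrons passes through cell 2.
Ni²⁺ + 2 e⁻ → Ni, so n(Ni) = 0.7868 / 2 = 0.3934 mol.
m(Ni) = 0.3934 × 58.69 = 23.1 g.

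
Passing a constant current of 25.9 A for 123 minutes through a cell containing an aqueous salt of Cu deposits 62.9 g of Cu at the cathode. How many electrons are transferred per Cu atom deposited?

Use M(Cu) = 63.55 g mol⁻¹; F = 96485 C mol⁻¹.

2

Q = I·t = 25.90 A × 7380.0 s = 191100 C, so n(e⁻) = 191100/96485 = 1.981 mol.
n(Cu) deposited = 62.9 / 63.55 = 0.9898 mol.
Electrons per atom = n(e⁻)/n(Cu) = 1.981 / 0.9898 = 2.00 ≈ 2, so the ion is Cu²⁺.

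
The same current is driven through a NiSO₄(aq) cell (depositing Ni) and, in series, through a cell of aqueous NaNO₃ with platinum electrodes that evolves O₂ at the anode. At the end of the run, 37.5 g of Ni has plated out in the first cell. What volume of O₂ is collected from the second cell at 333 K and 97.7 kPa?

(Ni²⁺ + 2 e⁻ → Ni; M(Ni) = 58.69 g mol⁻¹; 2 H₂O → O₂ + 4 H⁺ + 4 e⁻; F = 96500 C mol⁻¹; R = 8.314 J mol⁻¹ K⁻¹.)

9.05 L

n(Ni) = 37.5 / 58.69 = 0.6390 mol, so n(e⁻) = 2 × 0.6390 = 1.278 mol.
The cells are in series, so the same 1.278 mol of electrons passes through the second cell.
2 H₂O → O₂ + 4 H⁺ + 4 e⁻ — 4 mol e⁻ per mol O₂, so n(O₂) = 1.278/4 = 0.3195 mol.
V = nRT/P = (0.3195 × 8.314 × 333) / (97.7 × 10³) = 0.00905 m³ = 9.05 L.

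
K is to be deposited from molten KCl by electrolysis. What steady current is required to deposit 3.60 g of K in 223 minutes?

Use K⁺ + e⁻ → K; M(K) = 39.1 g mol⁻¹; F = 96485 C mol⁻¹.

0.664 A

n(K) = 3.60 / 39.1 = 0.09207 mol.
n(e⁻) = 1 × 0.09207 = 0.09207 mol.
Q = n(e⁻)·F = 0.09207 × 96485 = 8884 C.
I = Q/t = 8884 / 13380 s = 0.664 A.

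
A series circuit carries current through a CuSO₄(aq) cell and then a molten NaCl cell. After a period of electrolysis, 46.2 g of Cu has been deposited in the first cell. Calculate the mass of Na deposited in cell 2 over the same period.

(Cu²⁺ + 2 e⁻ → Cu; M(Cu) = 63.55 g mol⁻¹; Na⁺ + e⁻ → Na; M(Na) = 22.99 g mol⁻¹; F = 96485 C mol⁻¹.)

n(Cu) = 46.2 / 63.55 = 0.7270 mol.
Since Cu²⁺ + 2 e⁻ → Cu, n(e⁻) passed = 2 × 0.7270 = 1.454 mol.
Cells in series carry the same charge, so the same 1.454 mol of electrons passes through cell 2.
Na⁺ + e⁻ → Na, so n(Na) = 1.454 / 1 = 1.454 mol.
m(Na) = 1.454 × 22.99 = 33.4 g.

33.4 g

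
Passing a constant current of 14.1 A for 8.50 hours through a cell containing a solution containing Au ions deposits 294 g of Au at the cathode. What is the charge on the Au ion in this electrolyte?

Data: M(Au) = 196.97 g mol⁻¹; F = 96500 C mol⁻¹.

Q = I·t = 14.10 A × 30600 s = 431500 C, so n(e⁻) = 431500/96500 = 4.471 mol.
n(Au) deposited = 294 / 196.97 = 1.493 mol.
Electrons per atom = n(e⁻)/n(Au) = 4.471 / 1.493 = 3.00 ≈ 3, so the ion is Au³⁺.

+3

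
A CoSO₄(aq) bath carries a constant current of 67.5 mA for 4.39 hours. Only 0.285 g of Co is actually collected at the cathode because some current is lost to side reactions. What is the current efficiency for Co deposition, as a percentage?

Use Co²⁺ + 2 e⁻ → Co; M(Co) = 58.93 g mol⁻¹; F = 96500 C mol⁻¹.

Q = I·t = 0.06750 × 15804 = 1067 C; n(e⁻) = 1067/96500 = 0.01105 mol.
Theoretical n(Co) = n(e⁻)/2 = 0.005527 mol, i.e. m_theo = 0.005527 × 58.93 = 0.3257 g.
Efficiency = m_actual / m_theo = 0.285 / 0.3257 = 87.5 %.

87.5 %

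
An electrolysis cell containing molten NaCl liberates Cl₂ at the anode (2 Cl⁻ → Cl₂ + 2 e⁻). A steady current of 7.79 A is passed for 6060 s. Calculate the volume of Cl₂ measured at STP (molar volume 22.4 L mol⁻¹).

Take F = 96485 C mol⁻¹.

Q = I·t = 7.790 A × 6060.0 s = 47210 C.
n(e⁻) = Q/F = 47210 / 96485 = 0.4893 mol.
2 electrons are transferred per Cl₂ molecule, so n(Cl₂) = 0.4893 / 2 = 0.2446 mol.
V = n × V_m = 0.2446 × 22.4 = 5.48 L.

5.48 L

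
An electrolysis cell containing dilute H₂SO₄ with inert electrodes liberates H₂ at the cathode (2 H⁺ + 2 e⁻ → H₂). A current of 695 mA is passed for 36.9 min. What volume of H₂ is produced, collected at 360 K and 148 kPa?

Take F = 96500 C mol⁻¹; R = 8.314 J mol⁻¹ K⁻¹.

Q = I·t = 0.6950 A × 2214.0 s = 1539 C.
n(e⁻) = Q/F = 1539 / 96500 = 0.01595 mol.
2 electrons are transferred per H₂ molecule, so n(H₂) = 0.01595 / 2 = 0.007973 mol.
V = nRT/P = (0.007973 × 8.314 × 360) / (148 × 10³ Pa) = 1.61 × 10⁻⁴ m³ = 0.161 L.

0.161 L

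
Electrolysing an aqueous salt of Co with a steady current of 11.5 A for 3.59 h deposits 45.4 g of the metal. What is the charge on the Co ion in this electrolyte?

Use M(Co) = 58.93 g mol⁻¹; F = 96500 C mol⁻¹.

Q = I·t = 11.50 A × 12924 s = 148600 C, so n(e⁻) = 148600/96500 = 1.540 mol.
n(Co) deposited = 45.4 / 58.93 = 0.7704 mol.
Electrons per atom = n(e⁻)/n(Co) = 1.540 / 0.7704 = 2.00 ≈ 2, so the ion is Co²⁺.

+2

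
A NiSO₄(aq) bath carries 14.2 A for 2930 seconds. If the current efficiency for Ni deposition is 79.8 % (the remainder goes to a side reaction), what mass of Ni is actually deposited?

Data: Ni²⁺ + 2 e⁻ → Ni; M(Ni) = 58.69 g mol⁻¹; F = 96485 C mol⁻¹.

Q = I·t = 14.20 × 2930.0 = 41610 C.
n(e⁻) = 41610/96485 = 0.4312 mol; theoretically n(Ni) = 0.4312/2 = 0.2156 mol, m_theo = 12.65 g.
At 79.8 % efficiency, m_actual = 0.798 × 12.65 = 10.1 g.

10.1 g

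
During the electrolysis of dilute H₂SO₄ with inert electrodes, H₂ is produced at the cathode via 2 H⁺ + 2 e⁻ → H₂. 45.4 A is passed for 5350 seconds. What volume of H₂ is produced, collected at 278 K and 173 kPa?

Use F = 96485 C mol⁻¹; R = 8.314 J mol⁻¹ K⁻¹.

Q = I·t = 45.40 A × 5350.0 s = 242900 C.
n(e⁻) = Q/F = 242900 / 96485 = 2.517 mol.
2 electrons are transferred per H₂ molecule, so n(H₂) = 2.517 / 2 = 1.259 mol.
V = nRT/P = (1.259 × 8.314 × 278) / (173 × 10³ Pa) = 0.0168 m³ = 16.8 L.

16.8 L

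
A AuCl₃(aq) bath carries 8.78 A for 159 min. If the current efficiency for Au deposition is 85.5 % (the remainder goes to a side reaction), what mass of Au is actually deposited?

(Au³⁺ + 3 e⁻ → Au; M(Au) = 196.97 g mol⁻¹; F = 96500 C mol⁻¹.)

48.7 g

Q = I·t = 8.780 × 9540.0 = 83760 C.
n(e⁻) = 83760/96500 = 0.8680 mol; theoretically n(Au) = 0.8680/3 = 0.2893 mol, m_theo = 56.99 g.
At 85.5 % efficiency, m_actual = 0.855 × 56.99 = 48.7 g.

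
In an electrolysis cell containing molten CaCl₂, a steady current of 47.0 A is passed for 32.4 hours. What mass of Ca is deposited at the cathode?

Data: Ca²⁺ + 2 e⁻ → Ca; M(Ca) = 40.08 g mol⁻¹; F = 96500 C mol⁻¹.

Q = I·t = 47.00 A × 116640 s = 5482000 C.
n(e⁻) = Q/F = 5482000 / 96500 = 56.81 mol.
Ca²⁺ + 2 e⁻ → Ca, so n(Ca) = n(e⁻)/2 = 28.40 mol.
m = n·M = 28.40 × 40.08 = 1140 g.

1140 g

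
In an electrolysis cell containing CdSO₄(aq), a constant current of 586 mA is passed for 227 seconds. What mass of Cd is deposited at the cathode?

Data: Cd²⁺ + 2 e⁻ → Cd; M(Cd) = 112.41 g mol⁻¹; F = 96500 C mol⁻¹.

Q = I·t = 0.5860 A × 227.00 s = 133.0 C.
n(e⁻) = Q/F = 133.0 / 96500 = 0.001378 mol.
Cd²⁺ + 2 e⁻ → Cd, so n(Cd) = n(e⁻)/2 = 0.0006892 mol.
m = n·M = 0.0006892 × 112.41 = 0.0775 g.

0.0775 g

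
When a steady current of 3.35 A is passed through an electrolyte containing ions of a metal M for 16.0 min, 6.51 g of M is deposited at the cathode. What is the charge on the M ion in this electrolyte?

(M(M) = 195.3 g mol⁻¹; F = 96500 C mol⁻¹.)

Q = I·t = 3.350 A × 960.00 s = 3216 C, so n(e⁻) = 3216/96500 = 0.03333 mol.
n(M) deposited = 6.51 / 195.3 = 0.03333 mol.
Electrons per atom = n(e⁻)/n(M) = 0.03333 / 0.03333 = 1.00 ≈ 1, so the ion is M⁺.

+1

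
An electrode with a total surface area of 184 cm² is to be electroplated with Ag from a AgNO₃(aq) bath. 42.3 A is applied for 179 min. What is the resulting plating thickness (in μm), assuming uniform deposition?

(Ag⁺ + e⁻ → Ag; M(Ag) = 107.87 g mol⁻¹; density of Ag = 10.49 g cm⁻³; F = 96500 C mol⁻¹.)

2630 μm

Q = I·t = 42.30 × 10740 = 454300 C; n(e⁻) = 4.708 mol.
n(Ag) = n(e⁻)/1 = 4.708 mol, so m = 4.708 × 107.87 = 507.8 g.
Volume = m/ρ = 507.8 / 10.49 = 48.41 cm³.
Thickness = V/A = 48.41 / 184 = 0.263 cm = 2630 μm.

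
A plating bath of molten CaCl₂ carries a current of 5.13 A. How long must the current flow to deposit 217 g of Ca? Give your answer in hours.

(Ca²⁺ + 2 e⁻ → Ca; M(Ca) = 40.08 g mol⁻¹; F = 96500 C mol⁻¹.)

56.6 h

n(Ca) = m/M = 217 / 40.08 = 5.414 mol.
Each Ca atom requires 2 electrons, so n(e⁻) = 2 × 5.414 = 10.83 mol.
Q = n(e⁻)·F = 10.83 × 96500 = 1045000 C.
t = Q/I = 1045000 / 5.130 A = 203700 s = 56.6 h.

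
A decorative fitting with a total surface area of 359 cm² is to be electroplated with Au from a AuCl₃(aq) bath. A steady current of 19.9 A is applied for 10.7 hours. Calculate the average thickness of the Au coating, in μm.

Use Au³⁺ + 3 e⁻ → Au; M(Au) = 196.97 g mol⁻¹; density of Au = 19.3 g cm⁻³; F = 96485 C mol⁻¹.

753 μm

Q = I·t = 19.90 × 38520 = 766500 C; n(e⁻) = 7.945 mol.
n(Au) = n(e⁻)/3 = 2.648 mol, so m = 2.648 × 196.97 = 521.6 g.
Volume = m/ρ = 521.6 / 19.3 = 27.03 cm³.
Thickness = V/A = 27.03 / 359 = 0.0753 cm = 753 μm.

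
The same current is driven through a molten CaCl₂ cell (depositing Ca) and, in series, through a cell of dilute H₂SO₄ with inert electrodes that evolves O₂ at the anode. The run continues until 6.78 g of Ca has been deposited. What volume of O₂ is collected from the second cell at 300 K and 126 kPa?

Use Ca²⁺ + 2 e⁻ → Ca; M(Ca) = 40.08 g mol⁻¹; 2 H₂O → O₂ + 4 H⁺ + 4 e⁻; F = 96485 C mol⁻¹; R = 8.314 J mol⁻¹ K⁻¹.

1.67 L

n(Ca) = 6.78 / 40.08 = 0.1692 mol, so n(e⁻) = 2 × 0.1692 = 0.3383 mol.
The cells are in series, so the same 0.3383 mol of electrons passes through the second cell.
2 H₂O → O₂ + 4 H⁺ + 4 e⁻ — 4 mol e⁻ per mol O₂, so n(O₂) = 0.3383/4 = 0.08458 mol.
V = nRT/P = (0.08458 × 8.314 × 300) / (126 × 10³) = 0.00167 m³ = 1.67 L.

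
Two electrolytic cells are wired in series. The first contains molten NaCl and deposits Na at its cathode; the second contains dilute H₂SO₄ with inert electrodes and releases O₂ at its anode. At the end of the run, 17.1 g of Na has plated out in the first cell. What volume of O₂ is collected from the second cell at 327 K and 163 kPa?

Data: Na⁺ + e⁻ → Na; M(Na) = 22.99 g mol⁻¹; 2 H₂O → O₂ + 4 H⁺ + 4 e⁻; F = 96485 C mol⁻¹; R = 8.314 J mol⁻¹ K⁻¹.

n(Na) = 17.1 / 22.99 = 0.7438 mol, so n(e⁻) = 1 × 0.7438 = 0.7438 mol.
The cells are in series, so the same 0.7438 mol of electrons passes through the second cell.
2 H₂O → O₂ + 4 H⁺ + 4 e⁻ — 4 mol e⁻ per mol O₂, so n(O₂) = 0.7438/4 = 0.1860 mol.
V = nRT/P = (0.1860 × 8.314 × 327) / (163 × 10³) = 0.00310 m³ = 3.10 L.

3.10 L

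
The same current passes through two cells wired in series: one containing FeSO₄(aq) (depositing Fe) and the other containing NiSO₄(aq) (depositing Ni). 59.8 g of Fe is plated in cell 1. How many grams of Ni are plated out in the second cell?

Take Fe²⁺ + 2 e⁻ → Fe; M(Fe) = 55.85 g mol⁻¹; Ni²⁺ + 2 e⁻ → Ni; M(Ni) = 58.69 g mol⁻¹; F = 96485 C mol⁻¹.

62.8 g

n(Fe) = 59.8 / 55.85 = 1.071 mol.
Since Fe²⁺ + 2 e⁻ → Fe, n(e⁻) passed = 2 × 1.071 = 2.141 mol.
Cells in series carry the same charge, so the same 2.141 mol of electrons passes through cell 2.
Ni²⁺ + 2 e⁻ → Ni, so n(Ni) = 2.141 / 2 = 1.071 mol.
m(Ni) = 1.071 × 58.69 = 62.8 g.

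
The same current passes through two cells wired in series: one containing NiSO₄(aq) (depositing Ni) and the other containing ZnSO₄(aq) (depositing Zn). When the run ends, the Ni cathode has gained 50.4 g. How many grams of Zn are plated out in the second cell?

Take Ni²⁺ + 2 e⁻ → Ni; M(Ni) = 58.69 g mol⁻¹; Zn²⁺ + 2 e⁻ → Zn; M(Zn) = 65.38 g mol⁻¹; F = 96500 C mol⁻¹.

56.1 g

n(Ni) = 50.4 / 58.69 = 0.8587 mol.
Since Ni²⁺ + 2 e⁻ → Ni, n(e⁻) passed = 2 × 0.8587 = 1.717 mol.
Cells in series carry the same charge, so the same 1.717 mol of electrons passes through cell 2.
Zn²⁺ + 2 e⁻ → Zn, so n(Zn) = 1.717 / 2 = 0.8587 mol.
m(Zn) = 0.8587 × 65.38 = 56.1 g.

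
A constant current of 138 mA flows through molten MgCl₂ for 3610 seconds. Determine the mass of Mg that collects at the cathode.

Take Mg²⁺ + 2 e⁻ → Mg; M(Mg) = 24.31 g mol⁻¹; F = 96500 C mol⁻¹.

Q = I·t = 0.1380 A × 3610.0 s = 498.2 C.
n(e⁻) = Q/F = 498.2 / 96500 = 0.005162 mol.
Mg²⁺ + 2 e⁻ → Mg, so n(Mg) = n(e⁻)/2 = 0.002581 mol.
m = n·M = 0.002581 × 24.31 = 0.0628 g.

0.0628 g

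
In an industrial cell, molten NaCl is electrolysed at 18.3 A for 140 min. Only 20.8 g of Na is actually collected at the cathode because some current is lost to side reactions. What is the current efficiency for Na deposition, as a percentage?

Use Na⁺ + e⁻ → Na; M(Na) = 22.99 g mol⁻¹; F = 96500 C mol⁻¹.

56.8 %

Q = I·t = 18.30 × 8400.0 = 153700 C; n(e⁻) = 153700/96500 = 1.593 mol.
Theoretical n(Na) = n(e⁻)/1 = 1.593 mol, i.e. m_theo = 1.593 × 22.99 = 36.62 g.
Efficiency = m_actual / m_theo = 20.8 / 36.62 = 56.8 %.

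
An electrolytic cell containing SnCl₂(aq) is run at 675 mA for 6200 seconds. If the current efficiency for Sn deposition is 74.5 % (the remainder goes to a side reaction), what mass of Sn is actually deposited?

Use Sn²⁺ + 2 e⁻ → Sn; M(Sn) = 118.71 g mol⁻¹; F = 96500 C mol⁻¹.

1.92 g

Q = I·t = 0.6750 × 6200.0 = 4185 C.
n(e⁻) = 4185/96500 = 0.04337 mol; theoretically n(Sn) = 0.04337/2 = 0.02168 mol, m_theo = 2.574 g.
At 74.5 % efficiency, m_actual = 0.745 × 2.574 = 1.92 g.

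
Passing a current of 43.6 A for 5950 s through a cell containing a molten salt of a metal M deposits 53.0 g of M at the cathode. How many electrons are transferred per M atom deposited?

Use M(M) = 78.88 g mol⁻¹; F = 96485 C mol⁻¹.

4

Q = I·t = 43.60 A × 5950.0 s = 259400 C, so n(e⁻) = 259400/96485 = 2.689 mol.
n(M) deposited = 53.0 / 78.88 = 0.6719 mol.
Electrons per atom = n(e⁻)/n(M) = 2.689 / 0.6719 = 4.00 ≈ 4, so the ion is M⁴⁺.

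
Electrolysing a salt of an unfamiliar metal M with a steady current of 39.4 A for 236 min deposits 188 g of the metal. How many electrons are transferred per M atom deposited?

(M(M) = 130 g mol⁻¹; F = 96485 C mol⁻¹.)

Q = I·t = 39.40 A × 14160 s = 557900 C, so n(e⁻) = 557900/96485 = 5.782 mol.
n(M) deposited = 188 / 130 = 1.446 mol.
Electrons per atom = n(e⁻)/n(M) = 5.782 / 1.446 = 4.00 ≈ 4, so the ion is M⁴⁺.

4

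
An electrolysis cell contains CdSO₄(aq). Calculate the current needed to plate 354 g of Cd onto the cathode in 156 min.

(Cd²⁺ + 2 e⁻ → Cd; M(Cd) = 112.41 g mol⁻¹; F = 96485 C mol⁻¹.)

64.9 A

n(Cd) = 354 / 112.41 = 3.149 mol.
n(e⁻) = 2 × 3.149 = 6.298 mol.
Q = n(e⁻)·F = 6.298 × 96485 = 607700 C.
I = Q/t = 607700 / 9360.0 s = 64.9 A.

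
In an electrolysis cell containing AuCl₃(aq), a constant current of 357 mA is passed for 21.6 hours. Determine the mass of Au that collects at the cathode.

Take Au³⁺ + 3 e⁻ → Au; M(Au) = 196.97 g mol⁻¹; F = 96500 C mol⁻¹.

18.9 g

Q = I·t = 0.3570 A × 77760 s = 27760 C.
n(e⁻) = Q/F = 27760 / 96500 = 0.2877 mol.
Au³⁺ + 3 e⁻ → Au, so n(Au) = n(e⁻)/3 = 0.09589 mol.
m = n·M = 0.09589 × 196.97 = 18.9 g.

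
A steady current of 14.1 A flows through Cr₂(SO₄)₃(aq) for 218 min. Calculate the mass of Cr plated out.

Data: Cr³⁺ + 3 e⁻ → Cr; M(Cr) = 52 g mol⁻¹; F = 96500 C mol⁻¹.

Q = I·t = 14.10 A × 13080 s = 184400 C.
n(e⁻) = Q/F = 184400 / 96500 = 1.911 mol.
Cr³⁺ + 3 e⁻ → Cr, so n(Cr) = n(e⁻)/3 = 0.6371 mol.
m = n·M = 0.6371 × 52 = 33.1 g.

33.1 g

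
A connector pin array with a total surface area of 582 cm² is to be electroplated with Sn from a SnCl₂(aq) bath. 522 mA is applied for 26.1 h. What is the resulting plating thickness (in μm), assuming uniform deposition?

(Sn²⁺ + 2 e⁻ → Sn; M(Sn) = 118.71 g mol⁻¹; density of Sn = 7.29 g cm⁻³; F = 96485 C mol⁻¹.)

71.1 μm

Q = I·t = 0.5220 × 93960 = 49050 C; n(e⁻) = 0.5083 mol.
n(Sn) = n(e⁻)/2 = 0.2542 mol, so m = 0.2542 × 118.71 = 30.17 g.
Volume = m/ρ = 30.17 / 7.29 = 4.139 cm³.
Thickness = V/A = 4.139 / 582 = 0.00711 cm = 71.1 μm.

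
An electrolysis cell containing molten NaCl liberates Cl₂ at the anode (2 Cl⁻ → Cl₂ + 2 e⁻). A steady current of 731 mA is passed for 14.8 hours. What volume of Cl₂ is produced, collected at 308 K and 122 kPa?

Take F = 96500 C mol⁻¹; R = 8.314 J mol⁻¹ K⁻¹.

Q = I·t = 0.7310 A × 53280 s = 38950 C.
n(e⁻) = Q/F = 38950 / 96500 = 0.4036 mol.
2 electrons are transferred per Cl₂ molecule, so n(Cl₂) = 0.4036 / 2 = 0.2018 mol.
V = nRT/P = (0.2018 × 8.314 × 308) / (122 × 10³ Pa) = 0.00424 m³ = 4.24 L.

4.24 L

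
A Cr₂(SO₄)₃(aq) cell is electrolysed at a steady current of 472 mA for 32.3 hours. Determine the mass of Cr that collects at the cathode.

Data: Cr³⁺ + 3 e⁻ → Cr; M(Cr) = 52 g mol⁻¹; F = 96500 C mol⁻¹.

9.86 g

Q = I·t = 0.4720 A × 116280 s = 54880 C.
n(e⁻) = Q/F = 54880 / 96500 = 0.5687 mol.
Cr³⁺ + 3 e⁻ → Cr, so n(Cr) = n(e⁻)/3 = 0.1896 mol.
m = n·M = 0.1896 × 52 = 9.86 g.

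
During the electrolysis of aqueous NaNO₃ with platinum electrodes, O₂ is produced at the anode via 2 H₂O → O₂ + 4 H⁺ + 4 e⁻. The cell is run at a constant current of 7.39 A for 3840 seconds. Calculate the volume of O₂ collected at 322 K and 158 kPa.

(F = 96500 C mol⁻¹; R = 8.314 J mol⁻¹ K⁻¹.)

Q = I·t = 7.390 A × 3840.0 s = 28380 C.
n(e⁻) = Q/F = 28380 / 96500 = 0.2941 mol.
4 electrons are transferred per O₂ molecule, so n(O₂) = 0.2941 / 4 = 0.07352 mol.
V = nRT/P = (0.07352 × 8.314 × 322) / (158 × 10³ Pa) = 0.00125 m³ = 1.25 L.

1.25 L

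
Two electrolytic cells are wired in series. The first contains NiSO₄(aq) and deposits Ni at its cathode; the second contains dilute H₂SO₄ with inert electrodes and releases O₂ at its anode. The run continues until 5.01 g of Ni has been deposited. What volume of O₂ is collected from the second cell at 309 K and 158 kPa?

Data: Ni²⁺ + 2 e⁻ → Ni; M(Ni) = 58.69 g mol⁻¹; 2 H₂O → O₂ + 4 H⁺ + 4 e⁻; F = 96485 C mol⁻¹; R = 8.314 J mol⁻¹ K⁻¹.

0.694 L

n(Ni) = 5.01 / 58.69 = 0.08536 mol, so n(e⁻) = 2 × 0.08536 = 0.1707 mol.
The cells are in series, so the same 0.1707 mol of electrons passes through the second cell.
2 H₂O → O₂ + 4 H⁺ + 4 e⁻ — 4 mol e⁻ per mol O₂, so n(O₂) = 0.1707/4 = 0.04268 mol.
V = nRT/P = (0.04268 × 8.314 × 309) / (158 × 10³) = 6.94 × 10⁻⁴ m³ = 0.694 L.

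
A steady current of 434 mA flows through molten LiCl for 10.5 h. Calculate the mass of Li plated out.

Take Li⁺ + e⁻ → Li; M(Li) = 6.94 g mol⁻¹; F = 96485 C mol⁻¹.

1.18 g

Q = I·t = 0.4340 A × 37800 s = 16410 C.
n(e⁻) = Q/F = 16410 / 96485 = 0.1700 mol.
Li⁺ + e⁻ → Li, so n(Li) = n(e⁻)/1 = 0.1700 mol.
m = n·M = 0.1700 × 6.94 = 1.18 g.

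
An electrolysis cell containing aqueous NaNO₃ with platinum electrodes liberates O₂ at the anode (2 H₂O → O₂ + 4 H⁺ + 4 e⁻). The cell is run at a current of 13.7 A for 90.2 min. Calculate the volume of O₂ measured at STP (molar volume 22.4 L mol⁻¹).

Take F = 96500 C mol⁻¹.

4.30 L

Q = I·t = 13.70 A × 5412.0 s = 74140 C.
n(e⁻) = Q/F = 74140 / 96500 = 0.7683 mol.
4 electrons are transferred per O₂ molecule, so n(O₂) = 0.7683 / 4 = 0.1921 mol.
V = n × V_m = 0.1921 × 22.4 = 4.30 L.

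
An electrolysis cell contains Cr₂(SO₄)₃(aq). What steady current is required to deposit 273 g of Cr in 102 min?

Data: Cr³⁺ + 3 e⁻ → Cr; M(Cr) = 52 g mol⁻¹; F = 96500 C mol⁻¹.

248 A

n(Cr) = 273 / 52 = 5.250 mol.
n(e⁻) = 3 × 5.250 = 15.75 mol.
Q = n(e⁻)·F = 15.75 × 96500 = 1520000 C.
I = Q/t = 1520000 / 6120.0 s = 248 A.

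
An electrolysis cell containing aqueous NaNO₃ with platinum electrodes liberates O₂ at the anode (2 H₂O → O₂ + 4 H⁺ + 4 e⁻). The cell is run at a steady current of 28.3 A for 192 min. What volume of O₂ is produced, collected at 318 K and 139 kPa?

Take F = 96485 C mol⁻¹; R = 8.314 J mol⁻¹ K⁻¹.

16.1 L

Q = I·t = 28.30 A × 11520 s = 326000 C.
n(e⁻) = Q/F = 326000 / 96485 = 3.379 mol.
4 electrons are transferred per O₂ molecule, so n(O₂) = 3.379 / 4 = 0.8447 mol.
V = nRT/P = (0.8447 × 8.314 × 318) / (139 × 10³ Pa) = 0.0161 m³ = 16.1 L.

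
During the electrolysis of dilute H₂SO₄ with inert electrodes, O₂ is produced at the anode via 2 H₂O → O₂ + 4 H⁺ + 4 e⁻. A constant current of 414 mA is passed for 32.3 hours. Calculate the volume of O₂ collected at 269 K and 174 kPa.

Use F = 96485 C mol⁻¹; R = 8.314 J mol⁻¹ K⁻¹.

Q = I·t = 0.4140 A × 116280 s = 48140 C.
n(e⁻) = Q/F = 48140 / 96485 = 0.4989 mol.
4 electrons are transferred per O₂ molecule, so n(O₂) = 0.4989 / 4 = 0.1247 mol.
V = nRT/P = (0.1247 × 8.314 × 269) / (174 × 10³ Pa) = 0.00160 m³ = 1.60 L.

1.60 L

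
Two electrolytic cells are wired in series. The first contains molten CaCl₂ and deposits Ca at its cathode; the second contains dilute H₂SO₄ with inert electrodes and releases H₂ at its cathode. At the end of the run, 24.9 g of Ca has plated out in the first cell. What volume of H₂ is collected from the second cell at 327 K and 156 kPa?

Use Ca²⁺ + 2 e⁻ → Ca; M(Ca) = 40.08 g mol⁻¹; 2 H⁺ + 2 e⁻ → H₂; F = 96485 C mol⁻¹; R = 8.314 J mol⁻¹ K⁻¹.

10.8 L

n(Ca) = 24.9 / 40.08 = 0.6213 mol, so n(e⁻) = 2 × 0.6213 = 1.243 mol.
The cells are in series, so the same 1.243 mol of electrons passes through the second cell.
2 H⁺ + 2 e⁻ → H₂ — 2 mol e⁻ per mol H₂, so n(H₂) = 1.243/2 = 0.6213 mol.
V = nRT/P = (0.6213 × 8.314 × 327) / (156 × 10³) = 0.0108 m³ = 10.8 L.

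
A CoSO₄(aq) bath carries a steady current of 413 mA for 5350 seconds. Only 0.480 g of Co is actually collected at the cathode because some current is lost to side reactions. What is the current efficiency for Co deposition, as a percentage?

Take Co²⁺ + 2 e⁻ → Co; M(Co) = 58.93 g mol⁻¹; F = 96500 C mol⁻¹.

Q = I·t = 0.4130 × 5350.0 = 2210 C; n(e⁻) = 2210/96500 = 0.02290 mol.
Theoretical n(Co) = n(e⁻)/2 = 0.01145 mol, i.e. m_theo = 0.01145 × 58.93 = 0.6747 g.
Efficiency = m_actual / m_theo = 0.480 / 0.6747 = 71.1 %.

71.1 %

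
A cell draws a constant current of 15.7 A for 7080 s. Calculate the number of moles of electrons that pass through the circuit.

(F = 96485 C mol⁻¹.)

1.15 mol

Q = I·t = 15.70 A × 7080.0 s = 111200 C.
n(e⁻) = Q/F = 111200 / 96485 = 1.15 mol.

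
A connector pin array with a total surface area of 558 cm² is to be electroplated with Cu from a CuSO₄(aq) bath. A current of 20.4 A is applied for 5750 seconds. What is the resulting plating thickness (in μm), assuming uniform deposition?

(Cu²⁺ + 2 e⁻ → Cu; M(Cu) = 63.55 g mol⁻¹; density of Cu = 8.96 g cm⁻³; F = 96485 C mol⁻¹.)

Q = I·t = 20.40 × 5750.0 = 117300 C; n(e⁻) = 1.216 mol.
n(Cu) = n(e⁻)/2 = 0.6079 mol, so m = 0.6079 × 63.55 = 38.63 g.
Volume = m/ρ = 38.63 / 8.96 = 4.311 cm³.
Thickness = V/A = 4.311 / 558 = 0.00773 cm = 77.3 μm.

77.3 μm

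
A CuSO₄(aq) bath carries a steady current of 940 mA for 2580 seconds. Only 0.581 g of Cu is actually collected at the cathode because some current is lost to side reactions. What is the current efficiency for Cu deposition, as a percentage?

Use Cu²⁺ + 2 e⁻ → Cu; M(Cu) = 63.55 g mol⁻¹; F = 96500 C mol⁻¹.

72.8 %

Q = I·t = 0.9400 × 2580.0 = 2425 C; n(e⁻) = 2425/96500 = 0.02513 mol.
Theoretical n(Cu) = n(e⁻)/2 = 0.01257 mol, i.e. m_theo = 0.01257 × 63.55 = 0.7986 g.
Efficiency = m_actual / m_theo = 0.581 / 0.7986 = 72.8 %.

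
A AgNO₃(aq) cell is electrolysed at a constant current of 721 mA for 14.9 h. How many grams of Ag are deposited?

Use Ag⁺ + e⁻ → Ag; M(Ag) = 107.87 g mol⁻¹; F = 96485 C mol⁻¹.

Q = I·t = 0.7210 A × 53640 s = 38670 C.
n(e⁻) = Q/F = 38670 / 96485 = 0.4008 mol.
Ag⁺ + e⁻ → Ag, so n(Ag) = n(e⁻)/1 = 0.4008 mol.
m = n·M = 0.4008 × 107.87 = 43.2 g.

43.2 g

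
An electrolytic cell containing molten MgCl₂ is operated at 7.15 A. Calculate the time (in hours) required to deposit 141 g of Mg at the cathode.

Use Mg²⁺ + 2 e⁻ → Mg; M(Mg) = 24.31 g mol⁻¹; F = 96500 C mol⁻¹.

n(Mg) = m/M = 141 / 24.31 = 5.800 mol.
Each Mg atom requires 2 electrons, so n(e⁻) = 2 × 5.800 = 11.60 mol.
Q = n(e⁻)·F = 11.60 × 96500 = 1119000 C.
t = Q/I = 1119000 / 7.150 A = 156600 s = 43.5 h.

43.5 h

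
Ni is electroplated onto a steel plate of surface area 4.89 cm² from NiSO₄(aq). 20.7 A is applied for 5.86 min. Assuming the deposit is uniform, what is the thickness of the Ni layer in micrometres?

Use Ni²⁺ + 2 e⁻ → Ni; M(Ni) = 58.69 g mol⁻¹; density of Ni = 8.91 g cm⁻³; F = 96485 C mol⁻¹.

Q = I·t = 20.70 × 351.60 = 7278 C; n(e⁻) = 0.07543 mol.
n(Ni) = n(e⁻)/2 = 0.03772 mol, so m = 0.03772 × 58.69 = 2.214 g.
Volume = m/ρ = 2.214 / 8.91 = 0.2484 cm³.
Thickness = V/A = 0.2484 / 4.89 = 0.0508 cm = 508 μm.

508 μm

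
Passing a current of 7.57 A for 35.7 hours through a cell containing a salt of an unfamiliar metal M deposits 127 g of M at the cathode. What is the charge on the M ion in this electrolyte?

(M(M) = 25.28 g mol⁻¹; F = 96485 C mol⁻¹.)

Q = I·t = 7.570 A × 128520 s = 972900 C, so n(e⁻) = 972900/96485 = 10.08 mol.
n(M) deposited = 127 / 25.28 = 5.024 mol.
Electrons per atom = n(e⁻)/n(M) = 10.08 / 5.024 = 2.01 ≈ 2, so the ion is M²⁺.

+2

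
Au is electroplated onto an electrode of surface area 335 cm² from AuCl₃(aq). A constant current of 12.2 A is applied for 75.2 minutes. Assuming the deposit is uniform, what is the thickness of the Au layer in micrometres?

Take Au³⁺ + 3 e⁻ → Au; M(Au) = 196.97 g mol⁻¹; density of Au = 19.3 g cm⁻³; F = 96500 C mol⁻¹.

Q = I·t = 12.20 × 4512.0 = 55050 C; n(e⁻) = 0.5704 mol.
n(Au) = n(e⁻)/3 = 0.1901 mol, so m = 0.1901 × 196.97 = 37.45 g.
Volume = m/ρ = 37.45 / 19.3 = 1.941 cm³.
Thickness = V/A = 1.941 / 335 = 0.00579 cm = 57.9 μm.

57.9 μm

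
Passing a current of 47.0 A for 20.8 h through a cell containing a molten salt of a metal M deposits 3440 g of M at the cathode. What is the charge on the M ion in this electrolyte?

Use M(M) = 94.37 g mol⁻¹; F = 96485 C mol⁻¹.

Q = I·t = 47.00 A × 74880 s = 3519000 C, so n(e⁻) = 3519000/96485 = 36.48 mol.
n(M) deposited = 3440 / 94.37 = 36.45 mol.
Electrons per atom = n(e⁻)/n(M) = 36.48 / 36.45 = 1.00 ≈ 1, so the ion is M⁺.

+1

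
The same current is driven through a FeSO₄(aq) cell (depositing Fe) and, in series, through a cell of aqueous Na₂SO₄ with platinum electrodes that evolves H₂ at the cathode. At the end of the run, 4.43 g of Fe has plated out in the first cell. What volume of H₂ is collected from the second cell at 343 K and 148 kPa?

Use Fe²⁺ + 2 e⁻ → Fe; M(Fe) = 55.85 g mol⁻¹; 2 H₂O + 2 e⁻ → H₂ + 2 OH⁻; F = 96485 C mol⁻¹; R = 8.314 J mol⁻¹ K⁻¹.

n(Fe) = 4.43 / 55.85 = 0.07932 mol, so n(e⁻) = 2 × 0.07932 = 0.1586 mol.
The cells are in series, so the same 0.1586 mol of electrons passes through the second cell.
2 H₂O + 2 e⁻ → H₂ + 2 OH⁻ — 2 mol e⁻ per mol H₂, so n(H₂) = 0.1586/2 = 0.07932 mol.
V = nRT/P = (0.07932 × 8.314 × 343) / (148 × 10³) = 0.00153 m³ = 1.53 L.

1.53 L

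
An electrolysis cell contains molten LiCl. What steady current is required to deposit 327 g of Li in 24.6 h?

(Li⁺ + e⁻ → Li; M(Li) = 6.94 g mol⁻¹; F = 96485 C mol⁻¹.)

n(Li) = 327 / 6.94 = 47.12 mol.
n(e⁻) = 1 × 47.12 = 47.12 mol.
Q = n(e⁻)·F = 47.12 × 96485 = 4546000 C.
I = Q/t = 4546000 / 88560 s = 51.3 A.

51.3 A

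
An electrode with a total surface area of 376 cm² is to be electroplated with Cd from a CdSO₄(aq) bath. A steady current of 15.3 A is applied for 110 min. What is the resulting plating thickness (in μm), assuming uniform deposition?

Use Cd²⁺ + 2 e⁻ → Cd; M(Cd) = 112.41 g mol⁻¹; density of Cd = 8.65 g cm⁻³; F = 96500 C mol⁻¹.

181 μm

Q = I·t = 15.30 × 6600.0 = 101000 C; n(e⁻) = 1.046 mol.
n(Cd) = n(e⁻)/2 = 0.5232 mol, so m = 0.5232 × 112.41 = 58.81 g.
Volume = m/ρ = 58.81 / 8.65 = 6.799 cm³.
Thickness = V/A = 6.799 / 376 = 0.0181 cm = 181 μm.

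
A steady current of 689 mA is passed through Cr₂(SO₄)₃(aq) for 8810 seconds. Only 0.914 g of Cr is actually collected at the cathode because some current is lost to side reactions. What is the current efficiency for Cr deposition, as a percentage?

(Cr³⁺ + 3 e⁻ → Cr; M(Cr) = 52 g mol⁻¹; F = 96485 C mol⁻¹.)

Q = I·t = 0.6890 × 8810.0 = 6070 C; n(e⁻) = 6070/96485 = 0.06291 mol.
Theoretical n(Cr) = n(e⁻)/3 = 0.02097 mol, i.e. m_theo = 0.02097 × 52 = 1.090 g.
Efficiency = m_actual / m_theo = 0.914 / 1.090 = 83.8 %.

83.8 %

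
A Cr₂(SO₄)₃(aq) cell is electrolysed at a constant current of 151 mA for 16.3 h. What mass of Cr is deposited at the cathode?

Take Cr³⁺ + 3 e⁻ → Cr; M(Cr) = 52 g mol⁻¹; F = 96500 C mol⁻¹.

Q = I·t = 0.1510 A × 58680 s = 8861 C.
n(e⁻) = Q/F = 8861 / 96500 = 0.09182 mol.
Cr³⁺ + 3 e⁻ → Cr, so n(Cr) = n(e⁻)/3 = 0.03061 mol.
m = n·M = 0.03061 × 52 = 1.59 g.

1.59 g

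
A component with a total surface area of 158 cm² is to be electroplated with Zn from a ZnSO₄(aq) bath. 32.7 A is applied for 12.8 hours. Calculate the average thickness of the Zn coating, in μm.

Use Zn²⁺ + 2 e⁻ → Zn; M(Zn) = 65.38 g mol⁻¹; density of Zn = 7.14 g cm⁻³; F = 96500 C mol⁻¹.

Q = I·t = 32.70 × 46080 = 1507000 C; n(e⁻) = 15.61 mol.
n(Zn) = n(e⁻)/2 = 7.807 mol, so m = 7.807 × 65.38 = 510.4 g.
Volume = m/ρ = 510.4 / 7.14 = 71.49 cm³.
Thickness = V/A = 71.49 / 158 = 0.452 cm = 4520 μm.

4520 μm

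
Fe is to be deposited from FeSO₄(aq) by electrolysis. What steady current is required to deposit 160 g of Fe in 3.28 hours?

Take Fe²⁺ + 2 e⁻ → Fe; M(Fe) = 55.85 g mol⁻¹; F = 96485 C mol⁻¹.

n(Fe) = 160 / 55.85 = 2.865 mol.
n(e⁻) = 2 × 2.865 = 5.730 mol.
Q = n(e⁻)·F = 5.730 × 96485 = 552800 C.
I = Q/t = 552800 / 11808 s = 46.8 A.

46.8 A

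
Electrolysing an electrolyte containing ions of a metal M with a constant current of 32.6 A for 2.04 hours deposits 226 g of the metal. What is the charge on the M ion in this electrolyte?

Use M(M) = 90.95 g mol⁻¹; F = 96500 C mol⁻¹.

+1

Q = I·t = 32.60 A × 7344.0 s = 239400 C, so n(e⁻) = 239400/96500 = 2.481 mol.
n(M) deposited = 226 / 90.95 = 2.485 mol.
Electrons per atom = n(e⁻)/n(M) = 2.481 / 2.485 = 0.998 ≈ 1, so the ion is M⁺.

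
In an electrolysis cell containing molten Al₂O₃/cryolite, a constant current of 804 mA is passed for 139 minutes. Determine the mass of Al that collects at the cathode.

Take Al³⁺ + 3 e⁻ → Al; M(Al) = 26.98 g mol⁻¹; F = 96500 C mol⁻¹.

Q = I·t = 0.8040 A × 8340.0 s = 6705 C.
n(e⁻) = Q/F = 6705 / 96500 = 0.06949 mol.
Al³⁺ + 3 e⁻ → Al, so n(Al) = n(e⁻)/3 = 0.02316 mol.
m = n·M = 0.02316 × 26.98 = 0.625 g.

0.625 g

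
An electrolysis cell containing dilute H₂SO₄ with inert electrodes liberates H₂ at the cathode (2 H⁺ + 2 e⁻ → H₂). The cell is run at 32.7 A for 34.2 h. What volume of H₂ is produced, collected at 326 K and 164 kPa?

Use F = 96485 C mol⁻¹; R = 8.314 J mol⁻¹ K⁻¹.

Q = I·t = 32.70 A × 123120 s = 4026000 C.
n(e⁻) = Q/F = 4026000 / 96485 = 41.73 mol.
2 electrons are transferred per H₂ molecule, so n(H₂) = 41.73 / 2 = 20.86 mol.
V = nRT/P = (20.86 × 8.314 × 326) / (164 × 10³ Pa) = 0.345 m³ = 345 L.

345 L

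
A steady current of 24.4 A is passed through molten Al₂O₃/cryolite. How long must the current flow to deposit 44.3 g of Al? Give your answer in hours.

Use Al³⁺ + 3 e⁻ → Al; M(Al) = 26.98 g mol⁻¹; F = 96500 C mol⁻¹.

n(Al) = m/M = 44.3 / 26.98 = 1.642 mol.
Each Al atom requires 3 electrons, so n(e⁻) = 3 × 1.642 = 4.926 mol.
Q = n(e⁻)·F = 4.926 × 96500 = 475300 C.
t = Q/I = 475300 / 24.40 A = 19480 s = 5.41 h.

5.41 h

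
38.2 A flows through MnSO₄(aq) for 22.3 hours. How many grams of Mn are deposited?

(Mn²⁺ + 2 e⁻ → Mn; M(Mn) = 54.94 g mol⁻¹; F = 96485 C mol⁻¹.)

Q = I·t = 38.20 A × 80280 s = 3067000 C.
n(e⁻) = Q/F = 3067000 / 96485 = 31.78 mol.
Mn²⁺ + 2 e⁻ → Mn, so n(Mn) = n(e⁻)/2 = 15.89 mol.
m = n·M = 15.89 × 54.94 = 873 g.

873 g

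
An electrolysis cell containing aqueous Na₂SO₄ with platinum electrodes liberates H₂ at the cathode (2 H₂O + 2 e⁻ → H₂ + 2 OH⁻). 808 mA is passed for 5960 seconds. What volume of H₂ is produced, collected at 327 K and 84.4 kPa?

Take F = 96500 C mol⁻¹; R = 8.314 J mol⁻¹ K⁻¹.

Q = I·t = 0.8080 A × 5960.0 s = 4816 C.
n(e⁻) = Q/F = 4816 / 96500 = 0.04990 mol.
2 electrons are transferred per H₂ molecule, so n(H₂) = 0.04990 / 2 = 0.02495 mol.
V = nRT/P = (0.02495 × 8.314 × 327) / (84.4 × 10³ Pa) = 8.04 × 10⁻⁴ m³ = 0.804 L.

0.804 L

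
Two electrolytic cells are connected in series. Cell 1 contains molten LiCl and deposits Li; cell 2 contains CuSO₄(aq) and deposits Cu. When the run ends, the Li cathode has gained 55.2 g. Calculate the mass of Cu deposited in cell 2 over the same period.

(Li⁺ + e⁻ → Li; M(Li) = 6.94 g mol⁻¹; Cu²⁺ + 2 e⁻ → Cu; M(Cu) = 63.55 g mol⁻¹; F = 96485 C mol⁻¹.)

253 g

n(Li) = 55.2 / 6.94 = 7.954 mol.
Since Li⁺ + e⁻ → Li, n(e⁻) passed = 1 × 7.954 = 7.954 mol.
Cells in series carry the same charge, so the same 7.954 mol of electrons passes through cell 2.
Cu²⁺ + 2 e⁻ → Cu, so n(Cu) = 7.954 / 2 = 3.977 mol.
m(Cu) = 3.977 × 63.55 = 253 g.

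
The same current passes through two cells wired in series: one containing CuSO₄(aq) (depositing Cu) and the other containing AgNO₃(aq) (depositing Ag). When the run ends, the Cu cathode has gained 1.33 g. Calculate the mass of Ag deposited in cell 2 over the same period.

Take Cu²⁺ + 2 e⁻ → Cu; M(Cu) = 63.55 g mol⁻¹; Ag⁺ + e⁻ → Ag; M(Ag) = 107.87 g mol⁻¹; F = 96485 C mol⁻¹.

4.52 g

n(Cu) = 1.33 / 63.55 = 0.02093 mol.
Since Cu²⁺ + 2 e⁻ → Cu, n(e⁻) passed = 2 × 0.02093 = 0.04186 mol.
Cells in series carry the same charge, so the same 0.04186 mol of electrons passes through cell 2.
Ag⁺ + e⁻ → Ag, so n(Ag) = 0.04186 / 1 = 0.04186 mol.
m(Ag) = 0.04186 × 107.87 = 4.52 g.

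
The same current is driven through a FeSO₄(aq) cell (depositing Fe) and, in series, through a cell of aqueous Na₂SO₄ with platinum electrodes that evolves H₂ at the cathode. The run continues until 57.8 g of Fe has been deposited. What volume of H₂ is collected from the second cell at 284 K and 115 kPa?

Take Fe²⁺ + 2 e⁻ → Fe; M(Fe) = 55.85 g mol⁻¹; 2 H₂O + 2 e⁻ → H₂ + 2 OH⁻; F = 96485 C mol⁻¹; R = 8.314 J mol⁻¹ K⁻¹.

n(Fe) = 57.8 / 55.85 = 1.035 mol, so n(e⁻) = 2 × 1.035 = 2.070 mol.
The cells are in series, so the same 2.070 mol of electrons passes through the second cell.
2 H₂O + 2 e⁻ → H₂ + 2 OH⁻ — 2 mol e⁻ per mol H₂, so n(H₂) = 2.070/2 = 1.035 mol.
V = nRT/P = (1.035 × 8.314 × 284) / (115 × 10³) = 0.0212 m³ = 21.2 L.

21.2 L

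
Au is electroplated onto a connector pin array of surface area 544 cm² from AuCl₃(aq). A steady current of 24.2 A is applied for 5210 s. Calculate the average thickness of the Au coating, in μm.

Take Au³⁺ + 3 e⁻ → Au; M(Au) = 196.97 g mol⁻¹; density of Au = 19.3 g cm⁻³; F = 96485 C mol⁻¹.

81.7 μm

Q = I·t = 24.20 × 5210.0 = 126100 C; n(e⁻) = 1.307 mol.
n(Au) = n(e⁻)/3 = 0.4356 mol, so m = 0.4356 × 196.97 = 85.80 g.
Volume = m/ρ = 85.80 / 19.3 = 4.445 cm³.
Thickness = V/A = 4.445 / 544 = 0.00817 cm = 81.7 μm.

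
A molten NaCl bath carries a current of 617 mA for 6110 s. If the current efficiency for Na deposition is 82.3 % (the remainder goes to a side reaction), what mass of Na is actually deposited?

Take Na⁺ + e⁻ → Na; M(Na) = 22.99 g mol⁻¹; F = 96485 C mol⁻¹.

Q = I·t = 0.6170 × 6110.0 = 3770 C.
n(e⁻) = 3770/96485 = 0.03907 mol; theoretically n(Na) = 0.03907/1 = 0.03907 mol, m_theo = 0.8983 g.
At 82.3 % efficiency, m_actual = 0.823 × 0.8983 = 0.739 g.

0.739 g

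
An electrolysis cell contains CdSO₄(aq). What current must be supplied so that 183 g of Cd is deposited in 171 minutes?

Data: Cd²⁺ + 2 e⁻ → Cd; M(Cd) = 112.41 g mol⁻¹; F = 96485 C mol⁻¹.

n(Cd) = 183 / 112.41 = 1.628 mol.
n(e⁻) = 2 × 1.628 = 3.256 mol.
Q = n(e⁻)·F = 3.256 × 96485 = 314100 C.
I = Q/t = 314100 / 10260 s = 30.6 A.

30.6 A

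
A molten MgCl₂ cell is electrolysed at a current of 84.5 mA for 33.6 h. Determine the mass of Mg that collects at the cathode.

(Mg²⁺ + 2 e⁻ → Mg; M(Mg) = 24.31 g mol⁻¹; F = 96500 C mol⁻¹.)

Q = I·t = 0.08450 A × 120960 s = 10220 C.
n(e⁻) = Q/F = 10220 / 96500 = 0.1059 mol.
Mg²⁺ + 2 e⁻ → Mg, so n(Mg) = n(e⁻)/2 = 0.05296 mol.
m = n·M = 0.05296 × 24.31 = 1.29 g.

1.29 g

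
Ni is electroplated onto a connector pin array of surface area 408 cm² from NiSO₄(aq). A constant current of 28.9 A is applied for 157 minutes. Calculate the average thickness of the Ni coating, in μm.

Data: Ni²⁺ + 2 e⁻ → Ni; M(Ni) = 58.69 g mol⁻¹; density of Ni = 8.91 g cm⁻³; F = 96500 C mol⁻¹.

228 μm

Q = I·t = 28.90 × 9420.0 = 272200 C; n(e⁻) = 2.821 mol.
n(Ni) = n(e⁻)/2 = 1.411 mol, so m = 1.411 × 58.69 = 82.79 g.
Volume = m/ρ = 82.79 / 8.91 = 9.291 cm³.
Thickness = V/A = 9.291 / 408 = 0.0228 cm = 228 μm.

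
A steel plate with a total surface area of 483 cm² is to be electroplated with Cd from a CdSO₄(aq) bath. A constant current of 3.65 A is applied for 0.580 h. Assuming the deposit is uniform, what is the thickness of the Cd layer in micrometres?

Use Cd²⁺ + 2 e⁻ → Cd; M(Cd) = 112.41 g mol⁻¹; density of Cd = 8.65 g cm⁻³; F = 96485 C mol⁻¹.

10.6 μm

Q = I·t = 3.650 × 2088.0 = 7621 C; n(e⁻) = 0.07899 mol.
n(Cd) = n(e⁻)/2 = 0.03949 mol, so m = 0.03949 × 112.41 = 4.440 g.
Volume = m/ρ = 4.440 / 8.65 = 0.5132 cm³.
Thickness = V/A = 0.5132 / 483 = 0.00106 cm = 10.6 μm.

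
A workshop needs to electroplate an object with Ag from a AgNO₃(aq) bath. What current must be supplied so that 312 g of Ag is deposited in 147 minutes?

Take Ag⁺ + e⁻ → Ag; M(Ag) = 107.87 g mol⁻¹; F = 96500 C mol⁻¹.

31.6 A

n(Ag) = 312 / 107.87 = 2.892 mol.
n(e⁻) = 1 × 2.892 = 2.892 mol.
Q = n(e⁻)·F = 2.892 × 96500 = 279100 C.
I = Q/t = 279100 / 8820.0 s = 31.6 A.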